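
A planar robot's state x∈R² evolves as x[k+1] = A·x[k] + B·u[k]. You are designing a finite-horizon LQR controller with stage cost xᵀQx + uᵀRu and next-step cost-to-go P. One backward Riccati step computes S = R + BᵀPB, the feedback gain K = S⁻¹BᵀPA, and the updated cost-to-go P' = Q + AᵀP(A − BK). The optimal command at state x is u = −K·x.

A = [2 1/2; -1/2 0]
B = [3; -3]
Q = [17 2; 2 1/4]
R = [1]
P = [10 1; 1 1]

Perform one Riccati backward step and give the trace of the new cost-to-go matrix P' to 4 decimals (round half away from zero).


BᵀP = [27.0000 0.0000]
S = R + BᵀPB = [1] + [81.0000] = [82.0000]
BᵀPA = [54.0000 13.5000]
K = S⁻¹·BᵀPA = [0.6585 0.1646]
A−BK = [0.0244 0.0061; 1.4756 0.4939]
AᵀP(A−BK) = [2.6890 0.8598; 0.8598 0.2774]
P' = Q + AᵀP(A−BK) = [19.6890 2.8598; 2.8598 0.5274]
tr(P') = 20.2165

20.2165


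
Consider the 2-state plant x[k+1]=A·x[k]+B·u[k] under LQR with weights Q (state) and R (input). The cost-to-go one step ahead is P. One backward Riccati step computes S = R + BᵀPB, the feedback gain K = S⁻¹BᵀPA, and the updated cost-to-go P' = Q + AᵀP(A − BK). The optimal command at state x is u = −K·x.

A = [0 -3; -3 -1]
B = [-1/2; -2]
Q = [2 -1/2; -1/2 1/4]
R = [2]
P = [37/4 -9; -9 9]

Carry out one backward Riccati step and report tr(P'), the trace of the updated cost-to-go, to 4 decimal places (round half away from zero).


BᵀP = [13.3750 -13.5000]
S = R + BᵀPB = [2] + [20.3125] = [22.3125]
BᵀPA = [40.5000 -26.6250]
K = S⁻¹·BᵀPA = [1.8151 -1.1933]
A−BK = [0.9076 -3.5966; 0.6303 -3.3866]
AᵀP(A−BK) = [7.4874 -5.6723; -5.6723 6.4790]
P' = Q + AᵀP(A−BK) = [9.4874 -6.1723; -6.1723 6.7290]
tr(P') = 16.2164

16.2164


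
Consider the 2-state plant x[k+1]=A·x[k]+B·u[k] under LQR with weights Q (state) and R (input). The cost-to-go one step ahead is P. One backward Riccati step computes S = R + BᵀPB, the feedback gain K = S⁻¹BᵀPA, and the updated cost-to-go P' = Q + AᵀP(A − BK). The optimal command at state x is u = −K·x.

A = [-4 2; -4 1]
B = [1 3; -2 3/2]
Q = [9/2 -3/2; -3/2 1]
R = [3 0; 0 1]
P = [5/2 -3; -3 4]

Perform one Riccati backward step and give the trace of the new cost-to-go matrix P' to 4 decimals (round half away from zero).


BᵀP = [8.5000 -11.0000; 3.0000 -3.0000]
S = R + BᵀPB = [3 0; 0 1] + [30.5000 9.0000; 9.0000 4.5000] = [33.5000 9.0000; 9.0000 5.5000]
BᵀPA = [10.0000 6.0000; 0.0000 3.0000]
K = S⁻¹·BᵀPA = [0.5327 0.0581; -0.8717 0.4504]
A−BK = [-1.9177 0.5908; -1.6271 0.4407]
AᵀP(A−BK) = [2.6731 -0.5811; -0.5811 0.3002]
P' = Q + AᵀP(A−BK) = [7.1731 -2.0811; -2.0811 1.3002]
tr(P') = 8.4734

8.4734


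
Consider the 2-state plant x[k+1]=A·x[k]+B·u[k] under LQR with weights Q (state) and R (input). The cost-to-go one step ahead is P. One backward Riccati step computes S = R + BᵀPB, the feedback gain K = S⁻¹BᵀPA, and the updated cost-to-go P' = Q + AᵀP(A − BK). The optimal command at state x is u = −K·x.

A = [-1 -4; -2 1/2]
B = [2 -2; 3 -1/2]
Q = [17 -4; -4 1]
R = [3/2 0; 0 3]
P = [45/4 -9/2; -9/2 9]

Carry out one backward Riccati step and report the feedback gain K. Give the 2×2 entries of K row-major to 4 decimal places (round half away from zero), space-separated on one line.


BᵀP = [9.0000 18.0000; -20.2500 4.5000]
S = R + BᵀPB = [3/2 0; 0 3] + [72.0000 -27.0000; -27.0000 38.2500] = [73.5000 -27.0000; -27.0000 41.2500]
BᵀPA = [-45.0000 -27.0000; 11.2500 83.2500]
K = S⁻¹·BᵀPA = [-0.6742 0.4924; -0.1685 2.3405]
A−BK = [0.0112 -0.3039; -0.0618 0.1930]
AᵀP(A−BK) = [0.8090 -1.9213; -1.9213 18.6991]
P' = Q + AᵀP(A−BK) = [17.8090 -5.9213; -5.9213 19.6991]
tr(P') = 37.5081

-0.6742 0.4924 -0.1685 2.3405


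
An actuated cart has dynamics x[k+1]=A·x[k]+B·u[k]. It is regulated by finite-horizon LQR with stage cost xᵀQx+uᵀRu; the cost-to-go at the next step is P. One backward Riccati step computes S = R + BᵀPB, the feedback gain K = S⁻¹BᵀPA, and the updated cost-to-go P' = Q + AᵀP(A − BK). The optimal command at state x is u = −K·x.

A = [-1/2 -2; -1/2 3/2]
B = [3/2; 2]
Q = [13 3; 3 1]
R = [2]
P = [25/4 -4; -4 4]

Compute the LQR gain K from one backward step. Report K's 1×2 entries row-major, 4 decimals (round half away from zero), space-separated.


-0.2093 0.0310

BᵀP = [1.3750 2.0000]
S = R + BᵀPB = [2] + [6.0625] = [8.0625]
BᵀPA = [-1.6875 0.2500]
K = S⁻¹·BᵀPA = [-0.2093 0.0310]
A−BK = [-0.1860 -2.0465; -0.0814 1.4380]
AᵀP(A−BK) = [0.2093 2.3023; 2.3023 57.9922]
P' = Q + AᵀP(A−BK) = [13.2093 5.3023; 5.3023 58.9922]
tr(P') = 72.2016


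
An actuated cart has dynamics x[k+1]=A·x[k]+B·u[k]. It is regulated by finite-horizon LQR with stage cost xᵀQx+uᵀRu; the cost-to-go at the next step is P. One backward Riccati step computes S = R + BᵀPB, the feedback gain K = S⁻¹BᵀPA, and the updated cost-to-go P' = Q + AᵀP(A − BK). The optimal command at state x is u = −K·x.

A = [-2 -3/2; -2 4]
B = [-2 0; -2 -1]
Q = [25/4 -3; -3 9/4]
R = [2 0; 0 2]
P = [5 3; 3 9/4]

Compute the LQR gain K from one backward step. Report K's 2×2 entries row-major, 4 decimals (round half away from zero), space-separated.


0.9312 -0.2368 0.1700 -0.4737

BᵀP = [-16.0000 -10.5000; -3.0000 -2.2500]
S = R + BᵀPB = [2 0; 0 2] + [53.0000 10.5000; 10.5000 2.2500] = [55.0000 10.5000; 10.5000 4.2500]
BᵀPA = [53.0000 -18.0000; 10.5000 -4.5000]
K = S⁻¹·BᵀPA = [0.9312 -0.2368; 0.1700 -0.4737]
A−BK = [-0.1377 -1.9737; 0.0324 3.0526]
AᵀP(A−BK) = [1.8623 -0.4737; -0.4737 4.8553]
P' = Q + AᵀP(A−BK) = [8.1123 -3.4737; -3.4737 7.1053]
tr(P') = 15.2176


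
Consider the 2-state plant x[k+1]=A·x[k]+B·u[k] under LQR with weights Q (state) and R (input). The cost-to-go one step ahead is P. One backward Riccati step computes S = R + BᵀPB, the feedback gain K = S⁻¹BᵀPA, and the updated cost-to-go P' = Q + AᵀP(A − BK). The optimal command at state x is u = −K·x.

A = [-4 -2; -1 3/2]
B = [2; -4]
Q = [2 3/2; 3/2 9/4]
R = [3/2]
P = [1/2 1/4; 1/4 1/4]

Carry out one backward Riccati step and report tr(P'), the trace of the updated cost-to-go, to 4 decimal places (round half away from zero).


BᵀP = [0.0000 -0.5000]
S = R + BᵀPB = [3/2] + [2.0000] = [3.5000]
BᵀPA = [0.5000 -0.7500]
K = S⁻¹·BᵀPA = [0.1429 -0.2143]
A−BK = [-4.2857 -1.5714; -0.4286 0.6429]
AᵀP(A−BK) = [10.1786 2.7321; 2.7321 0.9018]
P' = Q + AᵀP(A−BK) = [12.1786 4.2321; 4.2321 3.1518]
tr(P') = 15.3304

15.3304


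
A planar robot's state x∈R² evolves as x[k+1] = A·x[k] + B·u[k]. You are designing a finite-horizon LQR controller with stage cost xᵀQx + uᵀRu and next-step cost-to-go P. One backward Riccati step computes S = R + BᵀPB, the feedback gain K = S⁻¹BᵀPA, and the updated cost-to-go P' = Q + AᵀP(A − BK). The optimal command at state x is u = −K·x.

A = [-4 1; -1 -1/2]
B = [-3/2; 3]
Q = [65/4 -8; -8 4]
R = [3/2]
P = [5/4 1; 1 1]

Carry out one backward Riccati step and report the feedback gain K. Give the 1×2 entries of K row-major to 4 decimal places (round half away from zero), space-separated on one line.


BᵀP = [1.1250 1.5000]
S = R + BᵀPB = [3/2] + [2.8125] = [4.3125]
BᵀPA = [-6.0000 0.3750]
K = S⁻¹·BᵀPA = [-1.3913 0.0870]
A−BK = [-6.0870 1.1304; 3.1739 -0.7609]
AᵀP(A−BK) = [20.6522 -2.9783; -2.9783 0.4674]
P' = Q + AᵀP(A−BK) = [36.9022 -10.9783; -10.9783 4.4674]
tr(P') = 41.3696

-1.3913 0.0870


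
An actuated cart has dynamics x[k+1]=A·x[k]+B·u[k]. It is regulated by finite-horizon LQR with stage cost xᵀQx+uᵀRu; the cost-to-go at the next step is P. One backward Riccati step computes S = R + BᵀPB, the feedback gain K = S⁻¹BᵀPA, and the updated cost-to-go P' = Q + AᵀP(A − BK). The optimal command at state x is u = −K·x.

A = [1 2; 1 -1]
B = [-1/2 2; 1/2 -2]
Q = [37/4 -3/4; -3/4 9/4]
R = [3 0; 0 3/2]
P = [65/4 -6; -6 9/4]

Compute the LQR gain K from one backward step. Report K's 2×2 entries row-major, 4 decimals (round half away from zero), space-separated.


BᵀP = [-11.1250 4.1250; 44.5000 -16.5000]
S = R + BᵀPB = [3 0; 0 3/2] + [7.6250 -30.5000; -30.5000 122.0000] = [10.6250 -30.5000; -30.5000 123.5000]
BᵀPA = [-7.0000 -26.3750; 28.0000 105.5000]
K = S⁻¹·BᵀPA = [-0.0275 -0.1036; 0.2199 0.8287]
A−BK = [0.5464 0.2909; 1.4536 0.7091]
AᵀP(A−BK) = [0.1495 0.3222; 0.3222 1.0933]
P' = Q + AᵀP(A−BK) = [9.3995 -0.4278; -0.4278 3.3433]
tr(P') = 12.7428

-0.0275 -0.1036 0.2199 0.8287


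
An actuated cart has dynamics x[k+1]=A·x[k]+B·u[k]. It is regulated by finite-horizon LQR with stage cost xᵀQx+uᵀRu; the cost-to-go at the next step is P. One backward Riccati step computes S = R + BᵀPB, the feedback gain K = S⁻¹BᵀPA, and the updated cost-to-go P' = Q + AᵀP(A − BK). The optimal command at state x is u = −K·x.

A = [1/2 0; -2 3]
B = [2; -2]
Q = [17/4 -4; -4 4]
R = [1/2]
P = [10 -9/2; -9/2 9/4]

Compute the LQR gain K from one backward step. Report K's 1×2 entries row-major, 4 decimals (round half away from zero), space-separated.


BᵀP = [29.0000 -13.5000]
S = R + BᵀPB = [1/2] + [85.0000] = [85.5000]
BᵀPA = [41.5000 -40.5000]
K = S⁻¹·BᵀPA = [0.4854 -0.4737]
A−BK = [-0.4708 0.9474; -1.0292 2.0526]
AᵀP(A−BK) = [0.3567 -0.5921; -0.5921 1.0658]
P' = Q + AᵀP(A−BK) = [4.6067 -4.5921; -4.5921 5.0658]
tr(P') = 9.6725

0.4854 -0.4737


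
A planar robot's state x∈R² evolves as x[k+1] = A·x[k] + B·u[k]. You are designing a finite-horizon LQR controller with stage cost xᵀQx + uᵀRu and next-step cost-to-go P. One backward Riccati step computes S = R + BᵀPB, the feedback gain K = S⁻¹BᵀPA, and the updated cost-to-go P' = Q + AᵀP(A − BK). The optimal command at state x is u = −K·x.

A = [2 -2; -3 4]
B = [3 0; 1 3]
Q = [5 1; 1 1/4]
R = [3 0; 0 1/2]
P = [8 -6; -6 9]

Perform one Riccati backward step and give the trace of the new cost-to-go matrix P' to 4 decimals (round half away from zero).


BᵀP = [18.0000 -9.0000; -18.0000 27.0000]
S = R + BᵀPB = [3 0; 0 1/2] + [45.0000 -27.0000; -27.0000 81.0000] = [48.0000 -27.0000; -27.0000 81.5000]
BᵀPA = [63.0000 -72.0000; -117.0000 144.0000]
K = S⁻¹·BᵀPA = [0.6206 -0.6221; -1.2300 1.5608]
A−BK = [0.1381 -0.1338; 0.0693 -0.0603]
AᵀP(A−BK) = [1.9929 -2.1979; -2.1979 2.4581]
P' = Q + AᵀP(A−BK) = [6.9929 -1.1979; -1.1979 2.7081]
tr(P') = 9.7010

9.7010


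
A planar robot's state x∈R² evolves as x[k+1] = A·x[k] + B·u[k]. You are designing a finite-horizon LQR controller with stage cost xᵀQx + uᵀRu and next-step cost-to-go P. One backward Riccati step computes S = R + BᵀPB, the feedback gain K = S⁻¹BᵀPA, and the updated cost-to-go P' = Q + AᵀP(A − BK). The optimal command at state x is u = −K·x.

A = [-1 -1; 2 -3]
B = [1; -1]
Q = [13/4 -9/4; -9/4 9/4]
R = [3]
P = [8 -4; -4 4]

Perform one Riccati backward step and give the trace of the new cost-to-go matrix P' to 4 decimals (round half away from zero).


25.1522

BᵀP = [12.0000 -8.0000]
S = R + BᵀPB = [3] + [20.0000] = [23.0000]
BᵀPA = [-28.0000 12.0000]
K = S⁻¹·BᵀPA = [-1.2174 0.5217]
A−BK = [0.2174 -1.5217; 0.7826 -2.4783]
AᵀP(A−BK) = [5.9130 -5.3913; -5.3913 13.7391]
P' = Q + AᵀP(A−BK) = [9.1630 -7.6413; -7.6413 15.9891]
tr(P') = 25.1522


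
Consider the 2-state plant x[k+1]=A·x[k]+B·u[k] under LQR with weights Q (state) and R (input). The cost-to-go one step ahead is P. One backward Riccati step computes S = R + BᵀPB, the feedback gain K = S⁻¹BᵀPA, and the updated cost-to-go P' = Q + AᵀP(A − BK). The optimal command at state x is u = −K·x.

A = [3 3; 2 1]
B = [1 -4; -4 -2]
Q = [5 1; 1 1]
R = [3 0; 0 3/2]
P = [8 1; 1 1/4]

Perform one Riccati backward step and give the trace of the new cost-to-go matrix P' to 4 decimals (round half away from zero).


7.6974

BᵀP = [4.0000 0.0000; -34.0000 -4.5000]
S = R + BᵀPB = [3 0; 0 3/2] + [4.0000 -16.0000; -16.0000 145.0000] = [7.0000 -16.0000; -16.0000 146.5000]
BᵀPA = [12.0000 12.0000; -111.0000 -106.5000]
K = S⁻¹·BᵀPA = [-0.0234 0.0702; -0.7602 -0.7193]
A−BK = [-0.0175 0.0526; 0.3860 -0.1579]
AᵀP(A−BK) = [0.8947 0.8158; 0.8158 0.8026]
P' = Q + AᵀP(A−BK) = [5.8947 1.8158; 1.8158 1.8026]
tr(P') = 7.6974


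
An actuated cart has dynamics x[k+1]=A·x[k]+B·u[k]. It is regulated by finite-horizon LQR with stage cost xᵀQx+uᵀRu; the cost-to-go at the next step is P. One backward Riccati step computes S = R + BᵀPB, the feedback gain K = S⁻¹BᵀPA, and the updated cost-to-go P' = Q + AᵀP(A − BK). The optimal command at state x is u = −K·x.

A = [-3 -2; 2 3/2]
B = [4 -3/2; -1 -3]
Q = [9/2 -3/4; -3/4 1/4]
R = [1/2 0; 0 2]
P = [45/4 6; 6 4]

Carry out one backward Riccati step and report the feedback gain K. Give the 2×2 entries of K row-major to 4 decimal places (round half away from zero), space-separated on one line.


BᵀP = [39.0000 20.0000; -34.8750 -21.0000]
S = R + BᵀPB = [1/2 0; 0 2] + [136.0000 -118.5000; -118.5000 115.3125] = [136.5000 -118.5000; -118.5000 117.3125]
BᵀPA = [-77.0000 -48.0000; 62.6250 38.2500]
K = S⁻¹·BᵀPA = [-0.8179 -0.5573; -0.2923 -0.2369]
A−BK = [-0.1669 -0.1261; 0.3051 0.2321]
AᵀP(A−BK) = [0.5801 0.4232; 0.4232 0.3107]
P' = Q + AᵀP(A−BK) = [5.0801 -0.3268; -0.3268 0.5607]
tr(P') = 5.6407

-0.8179 -0.5573 -0.2923 -0.2369


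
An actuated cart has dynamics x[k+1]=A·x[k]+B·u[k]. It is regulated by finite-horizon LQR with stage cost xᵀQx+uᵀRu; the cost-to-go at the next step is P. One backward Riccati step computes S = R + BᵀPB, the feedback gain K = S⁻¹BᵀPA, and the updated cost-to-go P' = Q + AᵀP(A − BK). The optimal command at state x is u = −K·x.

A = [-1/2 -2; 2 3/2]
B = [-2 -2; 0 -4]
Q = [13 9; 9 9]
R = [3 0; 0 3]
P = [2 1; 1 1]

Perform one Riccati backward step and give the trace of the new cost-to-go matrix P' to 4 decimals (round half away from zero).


24.7961

BᵀP = [-4.0000 -2.0000; -8.0000 -6.0000]
S = R + BᵀPB = [3 0; 0 3] + [8.0000 16.0000; 16.0000 40.0000] = [11.0000 16.0000; 16.0000 43.0000]
BᵀPA = [-2.0000 5.0000; -8.0000 7.0000]
K = S⁻¹·BᵀPA = [0.1935 0.4747; -0.2581 -0.0138]
A−BK = [-0.6290 -1.0783; 0.9677 1.4447]
AᵀP(A−BK) = [0.8226 1.0887; 1.0887 1.9735]
P' = Q + AᵀP(A−BK) = [13.8226 10.0887; 10.0887 10.9735]
tr(P') = 24.7961


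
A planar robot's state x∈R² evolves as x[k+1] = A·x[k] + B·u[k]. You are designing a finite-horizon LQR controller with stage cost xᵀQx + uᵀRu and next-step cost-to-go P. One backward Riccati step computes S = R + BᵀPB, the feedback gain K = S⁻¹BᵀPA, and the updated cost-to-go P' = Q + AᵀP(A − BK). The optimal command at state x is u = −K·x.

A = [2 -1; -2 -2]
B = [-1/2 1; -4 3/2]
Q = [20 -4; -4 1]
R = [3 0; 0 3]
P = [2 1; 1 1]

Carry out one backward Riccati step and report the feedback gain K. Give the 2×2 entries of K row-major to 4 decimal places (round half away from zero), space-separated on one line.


0.1289 0.4243 0.3429 -0.3429

BᵀP = [-5.0000 -4.5000; 3.5000 2.5000]
S = R + BᵀPB = [3 0; 0 3] + [20.5000 -11.7500; -11.7500 7.2500] = [23.5000 -11.7500; -11.7500 10.2500]
BᵀPA = [-1.0000 14.0000; 2.0000 -8.5000]
K = S⁻¹·BᵀPA = [0.1289 0.4243; 0.3429 -0.3429]
A−BK = [1.7216 -0.4450; -1.9988 0.2116]
AᵀP(A−BK) = [3.4432 -0.8900; -0.8900 1.1453]
P' = Q + AᵀP(A−BK) = [23.4432 -4.8900; -4.8900 2.1453]
tr(P') = 25.5884


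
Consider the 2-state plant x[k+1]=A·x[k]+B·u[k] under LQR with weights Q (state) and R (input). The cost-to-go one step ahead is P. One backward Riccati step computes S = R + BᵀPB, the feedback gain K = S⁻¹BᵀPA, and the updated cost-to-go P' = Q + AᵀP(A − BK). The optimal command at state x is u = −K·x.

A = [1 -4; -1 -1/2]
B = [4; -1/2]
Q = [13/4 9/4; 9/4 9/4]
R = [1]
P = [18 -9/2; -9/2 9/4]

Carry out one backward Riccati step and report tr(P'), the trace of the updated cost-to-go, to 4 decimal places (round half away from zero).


8.3348

BᵀP = [74.2500 -19.1250]
S = R + BᵀPB = [1] + [306.5625] = [307.5625]
BᵀPA = [93.3750 -287.4375]
K = S⁻¹·BᵀPA = [0.3036 -0.9346]
A−BK = [-0.2144 -0.2617; -0.8482 -0.9673]
AᵀP(A−BK) = [0.9016 0.6401; 0.6401 1.9331]
P' = Q + AᵀP(A−BK) = [4.1516 2.8901; 2.8901 4.1831]
tr(P') = 8.3348


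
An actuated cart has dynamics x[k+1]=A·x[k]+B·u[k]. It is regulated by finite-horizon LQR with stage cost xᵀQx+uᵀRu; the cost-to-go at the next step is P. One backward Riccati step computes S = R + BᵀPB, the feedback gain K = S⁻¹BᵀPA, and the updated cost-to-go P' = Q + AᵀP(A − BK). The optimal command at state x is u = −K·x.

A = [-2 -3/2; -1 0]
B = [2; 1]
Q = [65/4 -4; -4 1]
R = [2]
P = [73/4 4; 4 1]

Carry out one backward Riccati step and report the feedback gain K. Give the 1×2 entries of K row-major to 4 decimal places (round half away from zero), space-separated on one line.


BᵀP = [40.5000 9.0000]
S = R + BᵀPB = [2] + [90.0000] = [92.0000]
BᵀPA = [-90.0000 -60.7500]
K = S⁻¹·BᵀPA = [-0.9783 -0.6603]
A−BK = [-0.0435 -0.1793; -0.0217 0.6603]
AᵀP(A−BK) = [1.9565 1.3207; 1.3207 0.9477]
P' = Q + AᵀP(A−BK) = [18.2065 -2.6793; -2.6793 1.9477]
tr(P') = 20.1542

-0.9783 -0.6603


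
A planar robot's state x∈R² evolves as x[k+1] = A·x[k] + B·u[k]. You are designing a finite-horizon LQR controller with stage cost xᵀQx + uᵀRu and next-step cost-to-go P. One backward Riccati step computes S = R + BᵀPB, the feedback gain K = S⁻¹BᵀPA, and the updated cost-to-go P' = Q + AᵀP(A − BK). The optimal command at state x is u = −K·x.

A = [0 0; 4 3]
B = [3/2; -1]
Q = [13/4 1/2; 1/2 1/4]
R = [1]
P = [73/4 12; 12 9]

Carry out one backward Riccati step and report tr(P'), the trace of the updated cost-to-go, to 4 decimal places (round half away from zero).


BᵀP = [15.3750 9.0000]
S = R + BᵀPB = [1] + [14.0625] = [15.0625]
BᵀPA = [36.0000 27.0000]
K = S⁻¹·BᵀPA = [2.3900 1.7925]
A−BK = [-3.5851 -2.6888; 6.3900 4.7925]
AᵀP(A−BK) = [57.9585 43.4689; 43.4689 32.6017]
P' = Q + AᵀP(A−BK) = [61.2085 43.9689; 43.9689 32.8517]
tr(P') = 94.0602

94.0602


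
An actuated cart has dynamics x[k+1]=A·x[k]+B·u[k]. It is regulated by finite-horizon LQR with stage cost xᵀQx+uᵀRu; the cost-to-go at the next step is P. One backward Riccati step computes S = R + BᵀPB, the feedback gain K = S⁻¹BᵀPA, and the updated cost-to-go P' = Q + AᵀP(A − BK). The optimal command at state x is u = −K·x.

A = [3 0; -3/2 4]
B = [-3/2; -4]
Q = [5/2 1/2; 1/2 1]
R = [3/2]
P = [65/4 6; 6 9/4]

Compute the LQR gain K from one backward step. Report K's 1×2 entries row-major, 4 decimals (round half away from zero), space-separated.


BᵀP = [-48.3750 -18.0000]
S = R + BᵀPB = [3/2] + [144.5625] = [146.0625]
BᵀPA = [-118.1250 -72.0000]
K = S⁻¹·BᵀPA = [-0.8087 -0.4929]
A−BK = [1.7869 -0.7394; -4.7349 2.0282]
AᵀP(A−BK) = [1.7814 0.2715; 0.2715 0.5083]
P' = Q + AᵀP(A−BK) = [4.2814 0.7715; 0.7715 1.5083]
tr(P') = 5.7897

-0.8087 -0.4929


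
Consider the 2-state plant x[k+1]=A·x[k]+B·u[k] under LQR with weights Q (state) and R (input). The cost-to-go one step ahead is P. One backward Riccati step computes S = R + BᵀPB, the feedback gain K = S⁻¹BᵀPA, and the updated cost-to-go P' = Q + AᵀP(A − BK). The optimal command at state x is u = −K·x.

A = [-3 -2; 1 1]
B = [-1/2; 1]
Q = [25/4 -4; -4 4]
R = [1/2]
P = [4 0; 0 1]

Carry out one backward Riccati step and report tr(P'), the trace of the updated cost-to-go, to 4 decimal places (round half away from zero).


34.6500

BᵀP = [-2.0000 1.0000]
S = R + BᵀPB = [1/2] + [2.0000] = [2.5000]
BᵀPA = [7.0000 5.0000]
K = S⁻¹·BᵀPA = [2.8000 2.0000]
A−BK = [-1.6000 -1.0000; -1.8000 -1.0000]
AᵀP(A−BK) = [17.4000 11.0000; 11.0000 7.0000]
P' = Q + AᵀP(A−BK) = [23.6500 7.0000; 7.0000 11.0000]
tr(P') = 34.6500


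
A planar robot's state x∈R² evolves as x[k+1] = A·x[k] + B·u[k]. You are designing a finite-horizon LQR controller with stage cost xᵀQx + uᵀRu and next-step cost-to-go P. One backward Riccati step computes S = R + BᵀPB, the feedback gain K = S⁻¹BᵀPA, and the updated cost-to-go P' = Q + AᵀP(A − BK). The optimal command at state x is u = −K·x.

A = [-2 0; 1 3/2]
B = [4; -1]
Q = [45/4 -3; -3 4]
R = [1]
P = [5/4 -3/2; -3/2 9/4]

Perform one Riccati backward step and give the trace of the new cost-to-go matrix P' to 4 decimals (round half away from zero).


BᵀP = [6.5000 -8.2500]
S = R + BᵀPB = [1] + [34.2500] = [35.2500]
BᵀPA = [-21.2500 -12.3750]
K = S⁻¹·BᵀPA = [-0.6028 -0.3511]
A−BK = [0.4113 1.4043; 0.3972 1.1489]
AᵀP(A−BK) = [0.4397 0.4149; 0.4149 0.7181]
P' = Q + AᵀP(A−BK) = [11.6897 -2.5851; -2.5851 4.7181]
tr(P') = 16.4078

16.4078


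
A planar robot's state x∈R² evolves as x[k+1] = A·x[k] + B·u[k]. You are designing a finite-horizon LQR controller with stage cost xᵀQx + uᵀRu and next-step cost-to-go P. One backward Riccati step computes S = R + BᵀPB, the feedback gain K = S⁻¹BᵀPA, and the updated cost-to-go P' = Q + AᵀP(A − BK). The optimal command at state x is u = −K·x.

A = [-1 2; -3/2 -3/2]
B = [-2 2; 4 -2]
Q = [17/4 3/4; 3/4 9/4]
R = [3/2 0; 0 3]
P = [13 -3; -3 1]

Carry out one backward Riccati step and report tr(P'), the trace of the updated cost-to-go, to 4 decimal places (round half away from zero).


BᵀP = [-38.0000 10.0000; 32.0000 -8.0000]
S = R + BᵀPB = [3/2 0; 0 3] + [116.0000 -96.0000; -96.0000 80.0000] = [117.5000 -96.0000; -96.0000 83.0000]
BᵀPA = [23.0000 -91.0000; -20.0000 76.0000]
K = S⁻¹·BᵀPA = [-0.0205 -0.4790; -0.2647 0.3616]
A−BK = [-0.5116 0.3187; -1.9473 1.1393]
AᵀP(A−BK) = [1.4280 -1.0002; -1.0002 1.1764]
P' = Q + AᵀP(A−BK) = [5.6780 -0.2502; -0.2502 3.4264]
tr(P') = 9.1044

9.1044


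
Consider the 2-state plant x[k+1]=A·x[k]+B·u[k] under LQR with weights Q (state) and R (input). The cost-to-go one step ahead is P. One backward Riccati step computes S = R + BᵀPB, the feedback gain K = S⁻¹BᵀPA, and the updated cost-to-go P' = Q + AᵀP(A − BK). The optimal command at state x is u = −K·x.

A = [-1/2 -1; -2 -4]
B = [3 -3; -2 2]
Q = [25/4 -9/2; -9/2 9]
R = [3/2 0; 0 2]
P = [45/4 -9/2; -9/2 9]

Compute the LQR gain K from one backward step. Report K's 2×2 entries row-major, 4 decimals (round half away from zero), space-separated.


BᵀP = [42.7500 -31.5000; -42.7500 31.5000]
S = R + BᵀPB = [3/2 0; 0 2] + [191.2500 -191.2500; -191.2500 191.2500] = [192.7500 -191.2500; -191.2500 193.2500]
BᵀPA = [41.6250 83.2500; -41.6250 -83.2500]
K = S⁻¹·BᵀPA = [0.1238 0.2476; -0.0929 -0.1857]
A−BK = [-1.1500 -2.3001; -1.5666 -3.1333]
AᵀP(A−BK) = [20.7934 41.5867; 41.5867 83.1735]
P' = Q + AᵀP(A−BK) = [27.0434 37.0867; 37.0867 92.1735]
tr(P') = 119.2168

0.1238 0.2476 -0.0929 -0.1857


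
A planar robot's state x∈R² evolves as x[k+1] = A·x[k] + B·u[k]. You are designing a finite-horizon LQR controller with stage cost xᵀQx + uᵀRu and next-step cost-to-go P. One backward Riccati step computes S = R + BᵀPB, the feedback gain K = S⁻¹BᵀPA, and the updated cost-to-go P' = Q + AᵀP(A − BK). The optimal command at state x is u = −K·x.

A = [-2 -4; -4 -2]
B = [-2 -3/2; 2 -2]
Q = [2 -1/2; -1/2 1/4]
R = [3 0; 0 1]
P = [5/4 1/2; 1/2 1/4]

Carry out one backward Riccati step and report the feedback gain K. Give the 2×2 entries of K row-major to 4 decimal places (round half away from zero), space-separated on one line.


0.1447 0.3224 1.3158 1.6579

BᵀP = [-1.5000 -0.5000; -2.8750 -1.2500]
S = R + BᵀPB = [3 0; 0 1] + [2.0000 3.2500; 3.2500 6.8125] = [5.0000 3.2500; 3.2500 7.8125]
BᵀPA = [5.0000 7.0000; 10.7500 14.0000]
K = S⁻¹·BᵀPA = [0.1447 0.3224; 1.3158 1.6579]
A−BK = [0.2632 -0.8684; -1.6579 0.6711]
AᵀP(A−BK) = [2.1316 2.5658; 2.5658 3.5329]
P' = Q + AᵀP(A−BK) = [4.1316 2.0658; 2.0658 3.7829]
tr(P') = 7.9145


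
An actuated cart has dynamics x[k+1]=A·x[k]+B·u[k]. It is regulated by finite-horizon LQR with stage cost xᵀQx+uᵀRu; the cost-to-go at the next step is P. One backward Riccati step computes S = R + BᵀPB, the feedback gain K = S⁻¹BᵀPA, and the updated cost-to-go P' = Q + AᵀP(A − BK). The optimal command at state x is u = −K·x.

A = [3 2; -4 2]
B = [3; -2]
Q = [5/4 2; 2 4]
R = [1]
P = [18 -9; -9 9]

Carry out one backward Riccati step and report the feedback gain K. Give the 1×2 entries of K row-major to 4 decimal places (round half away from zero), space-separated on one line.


1.2899 0.1759

BᵀP = [72.0000 -45.0000]
S = R + BᵀPB = [1] + [306.0000] = [307.0000]
BᵀPA = [396.0000 54.0000]
K = S⁻¹·BᵀPA = [1.2899 0.1759]
A−BK = [-0.8697 1.4723; -1.4202 2.3518]
AᵀP(A−BK) = [11.1987 -15.6547; -15.6547 26.5016]
P' = Q + AᵀP(A−BK) = [12.4487 -13.6547; -13.6547 30.5016]
tr(P') = 42.9503


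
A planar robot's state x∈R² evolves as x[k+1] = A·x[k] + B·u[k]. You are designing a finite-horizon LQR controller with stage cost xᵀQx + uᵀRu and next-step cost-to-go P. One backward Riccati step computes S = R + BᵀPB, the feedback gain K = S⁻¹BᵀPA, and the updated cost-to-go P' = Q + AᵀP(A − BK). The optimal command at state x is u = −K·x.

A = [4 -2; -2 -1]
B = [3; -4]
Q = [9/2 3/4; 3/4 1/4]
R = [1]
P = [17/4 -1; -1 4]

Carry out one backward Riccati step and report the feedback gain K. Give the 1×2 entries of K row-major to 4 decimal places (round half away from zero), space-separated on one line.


0.8251 -0.1139

BᵀP = [16.7500 -19.0000]
S = R + BᵀPB = [1] + [126.2500] = [127.2500]
BᵀPA = [105.0000 -14.5000]
K = S⁻¹·BᵀPA = [0.8251 -0.1139]
A−BK = [1.5246 -1.6582; 1.3006 -1.4558]
AᵀP(A−BK) = [13.3595 -14.0354; -14.0354 15.3477]
P' = Q + AᵀP(A−BK) = [17.8595 -13.2854; -13.2854 15.5977]
tr(P') = 33.4573


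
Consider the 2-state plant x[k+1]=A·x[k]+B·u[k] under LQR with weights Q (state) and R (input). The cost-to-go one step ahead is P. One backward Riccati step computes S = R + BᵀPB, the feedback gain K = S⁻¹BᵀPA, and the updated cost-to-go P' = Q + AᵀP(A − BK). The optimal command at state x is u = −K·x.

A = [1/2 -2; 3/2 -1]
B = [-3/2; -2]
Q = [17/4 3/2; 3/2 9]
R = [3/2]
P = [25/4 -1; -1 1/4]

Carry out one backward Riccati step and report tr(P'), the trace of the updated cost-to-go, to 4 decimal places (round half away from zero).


16.7726

BᵀP = [-7.3750 1.0000]
S = R + BᵀPB = [3/2] + [9.0625] = [10.5625]
BᵀPA = [-2.1875 13.7500]
K = S⁻¹·BᵀPA = [-0.2071 1.3018]
A−BK = [0.1893 -0.0473; 1.0858 1.6036]
AᵀP(A−BK) = [0.1720 -0.2774; -0.2774 3.3506]
P' = Q + AᵀP(A−BK) = [4.4220 1.2226; 1.2226 12.3506]
tr(P') = 16.7726


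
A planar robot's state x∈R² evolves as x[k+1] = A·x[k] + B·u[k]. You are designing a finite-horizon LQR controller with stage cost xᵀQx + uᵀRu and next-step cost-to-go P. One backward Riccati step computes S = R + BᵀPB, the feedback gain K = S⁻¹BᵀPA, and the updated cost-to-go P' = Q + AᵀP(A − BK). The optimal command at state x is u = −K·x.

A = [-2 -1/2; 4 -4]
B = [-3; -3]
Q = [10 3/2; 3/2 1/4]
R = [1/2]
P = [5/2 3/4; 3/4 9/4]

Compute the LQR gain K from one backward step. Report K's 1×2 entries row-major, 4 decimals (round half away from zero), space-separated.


BᵀP = [-9.7500 -9.0000]
S = R + BᵀPB = [1/2] + [56.2500] = [56.7500]
BᵀPA = [-16.5000 40.8750]
K = S⁻¹·BᵀPA = [-0.2907 0.7203]
A−BK = [-2.8722 1.6608; 3.1278 -1.8392]
AᵀP(A−BK) = [29.2026 -17.1156; -17.1156 10.1842]
P' = Q + AᵀP(A−BK) = [39.2026 -15.6156; -15.6156 10.4342]
tr(P') = 49.6368

-0.2907 0.7203


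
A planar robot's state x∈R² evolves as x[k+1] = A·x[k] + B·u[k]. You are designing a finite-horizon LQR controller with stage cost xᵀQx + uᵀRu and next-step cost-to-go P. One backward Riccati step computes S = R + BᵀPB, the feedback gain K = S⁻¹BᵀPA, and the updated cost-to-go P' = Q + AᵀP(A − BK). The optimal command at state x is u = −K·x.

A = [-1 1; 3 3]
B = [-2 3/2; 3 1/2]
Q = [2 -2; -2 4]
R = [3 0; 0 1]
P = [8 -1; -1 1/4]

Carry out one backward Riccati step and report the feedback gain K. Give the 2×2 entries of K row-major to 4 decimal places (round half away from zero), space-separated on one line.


0.4238 0.0871 -0.2351 0.5544

BᵀP = [-19.0000 2.7500; 11.5000 -1.3750]
S = R + BᵀPB = [3 0; 0 1] + [46.2500 -27.1250; -27.1250 16.5625] = [49.2500 -27.1250; -27.1250 17.5625]
BᵀPA = [27.2500 -10.7500; -15.6250 7.3750]
K = S⁻¹·BᵀPA = [0.4238 0.0871; -0.2351 0.5544]
A−BK = [0.2003 0.3425; 1.8462 2.4615]
AᵀP(A−BK) = [1.0276 0.5399; 0.5399 1.0972]
P' = Q + AᵀP(A−BK) = [3.0276 -1.4601; -1.4601 5.0972]
tr(P') = 8.1248


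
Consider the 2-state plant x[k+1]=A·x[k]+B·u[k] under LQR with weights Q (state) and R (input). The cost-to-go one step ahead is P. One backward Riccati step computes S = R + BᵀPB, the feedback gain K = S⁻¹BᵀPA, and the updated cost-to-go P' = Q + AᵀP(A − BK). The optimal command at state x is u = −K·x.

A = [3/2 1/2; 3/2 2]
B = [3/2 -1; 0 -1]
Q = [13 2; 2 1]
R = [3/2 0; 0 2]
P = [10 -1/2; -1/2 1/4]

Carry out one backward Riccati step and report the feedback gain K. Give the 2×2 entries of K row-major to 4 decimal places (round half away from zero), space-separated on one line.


0.6387 0.1036 -0.4244 -0.2465

BᵀP = [15.0000 -0.7500; -9.5000 0.2500]
S = R + BᵀPB = [3/2 0; 0 2] + [22.5000 -14.2500; -14.2500 9.2500] = [24.0000 -14.2500; -14.2500 11.2500]
BᵀPA = [21.3750 6.0000; -13.8750 -4.2500]
K = S⁻¹·BᵀPA = [0.6387 0.1036; -0.4244 -0.2465]
A−BK = [0.1176 0.0980; 1.0756 1.7535]
AᵀP(A−BK) = [1.2731 0.7395; 0.7395 0.8305]
P' = Q + AᵀP(A−BK) = [14.2731 2.7395; 2.7395 1.8305]
tr(P') = 16.1036


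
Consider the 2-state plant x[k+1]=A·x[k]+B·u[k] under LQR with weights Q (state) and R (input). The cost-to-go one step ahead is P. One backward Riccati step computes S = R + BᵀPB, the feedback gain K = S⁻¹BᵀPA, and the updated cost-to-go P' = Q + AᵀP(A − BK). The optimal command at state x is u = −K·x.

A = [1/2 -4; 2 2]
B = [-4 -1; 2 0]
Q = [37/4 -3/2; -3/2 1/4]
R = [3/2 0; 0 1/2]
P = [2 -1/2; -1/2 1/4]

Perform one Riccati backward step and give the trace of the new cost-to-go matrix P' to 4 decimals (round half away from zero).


11.2525

BᵀP = [-9.0000 2.5000; -2.0000 0.5000]
S = R + BᵀPB = [3/2 0; 0 1/2] + [41.0000 9.0000; 9.0000 2.0000] = [42.5000 9.0000; 9.0000 2.5000]
BᵀPA = [0.5000 41.0000; 0.0000 9.0000]
K = S⁻¹·BᵀPA = [0.0495 0.8515; -0.1782 0.5347]
A−BK = [0.5198 -0.0594; 1.9010 0.2970]
AᵀP(A−BK) = [0.4752 0.0743; 0.0743 1.2772]
P' = Q + AᵀP(A−BK) = [9.7252 -1.4257; -1.4257 1.5272]
tr(P') = 11.2525


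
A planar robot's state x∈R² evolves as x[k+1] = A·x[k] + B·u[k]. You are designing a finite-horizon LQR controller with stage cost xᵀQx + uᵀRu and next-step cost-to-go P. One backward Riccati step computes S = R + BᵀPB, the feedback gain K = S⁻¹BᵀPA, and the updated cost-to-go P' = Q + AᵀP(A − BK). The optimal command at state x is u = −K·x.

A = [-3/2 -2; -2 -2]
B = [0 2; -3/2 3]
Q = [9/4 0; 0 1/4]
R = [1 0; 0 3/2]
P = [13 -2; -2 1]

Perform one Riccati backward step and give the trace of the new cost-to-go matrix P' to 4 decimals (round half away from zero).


BᵀP = [3.0000 -1.5000; 20.0000 -1.0000]
S = R + BᵀPB = [1 0; 0 3/2] + [2.2500 1.5000; 1.5000 37.0000] = [3.2500 1.5000; 1.5000 38.5000]
BᵀPA = [-1.5000 -3.0000; -28.0000 -38.0000]
K = S⁻¹·BᵀPA = [-0.1282 -0.4761; -0.7223 -0.9685]
A−BK = [-0.0554 -0.0631; -0.0254 0.1913]
AᵀP(A−BK) = [0.8339 1.1689; 1.1689 1.7701]
P' = Q + AᵀP(A−BK) = [3.0839 1.1689; 1.1689 2.0201]
tr(P') = 5.1040

5.1040


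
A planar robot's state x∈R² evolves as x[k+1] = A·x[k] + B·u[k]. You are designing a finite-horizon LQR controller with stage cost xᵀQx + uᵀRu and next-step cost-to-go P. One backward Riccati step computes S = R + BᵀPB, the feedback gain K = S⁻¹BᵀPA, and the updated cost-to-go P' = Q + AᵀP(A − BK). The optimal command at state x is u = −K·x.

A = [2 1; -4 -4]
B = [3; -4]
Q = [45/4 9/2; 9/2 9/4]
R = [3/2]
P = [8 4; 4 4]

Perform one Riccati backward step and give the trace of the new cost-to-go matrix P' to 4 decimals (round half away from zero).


46.9458

BᵀP = [8.0000 -4.0000]
S = R + BᵀPB = [3/2] + [40.0000] = [41.5000]
BᵀPA = [32.0000 24.0000]
K = S⁻¹·BᵀPA = [0.7711 0.5783]
A−BK = [-0.3133 -0.7349; -0.9157 -1.6867]
AᵀP(A−BK) = [7.3253 13.4940; 13.4940 26.1205]
P' = Q + AᵀP(A−BK) = [18.5753 17.9940; 17.9940 28.3705]
tr(P') = 46.9458


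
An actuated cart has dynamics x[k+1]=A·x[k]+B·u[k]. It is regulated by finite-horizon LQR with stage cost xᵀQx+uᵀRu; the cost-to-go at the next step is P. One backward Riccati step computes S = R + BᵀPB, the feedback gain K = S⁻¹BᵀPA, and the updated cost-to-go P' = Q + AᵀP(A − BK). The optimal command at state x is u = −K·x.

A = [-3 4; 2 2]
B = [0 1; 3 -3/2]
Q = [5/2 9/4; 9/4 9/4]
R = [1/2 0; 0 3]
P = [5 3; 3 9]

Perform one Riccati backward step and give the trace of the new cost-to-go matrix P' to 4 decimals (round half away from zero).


BᵀP = [9.0000 27.0000; 0.5000 -10.5000]
S = R + BᵀPB = [1/2 0; 0 3] + [81.0000 -31.5000; -31.5000 16.2500] = [81.5000 -31.5000; -31.5000 19.2500]
BᵀPA = [27.0000 90.0000; -22.5000 -19.0000]
K = S⁻¹·BᵀPA = [-0.3278 1.9666; -1.7052 2.2311]
A−BK = [-1.2948 1.7689; 0.4255 -0.5532]
AᵀP(A−BK) = [15.4832 -20.8992; -20.8992 29.3952]
P' = Q + AᵀP(A−BK) = [17.9832 -18.6492; -18.6492 31.6452]
tr(P') = 49.6284

49.6284


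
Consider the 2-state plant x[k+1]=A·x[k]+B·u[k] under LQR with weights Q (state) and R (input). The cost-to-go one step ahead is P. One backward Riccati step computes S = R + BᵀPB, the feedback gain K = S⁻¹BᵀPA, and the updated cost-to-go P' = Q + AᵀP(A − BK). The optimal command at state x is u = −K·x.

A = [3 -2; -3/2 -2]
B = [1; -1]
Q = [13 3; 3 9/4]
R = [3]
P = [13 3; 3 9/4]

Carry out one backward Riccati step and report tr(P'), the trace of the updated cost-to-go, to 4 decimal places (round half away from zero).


89.5153

BᵀP = [10.0000 0.7500]
S = R + BᵀPB = [3] + [9.2500] = [12.2500]
BᵀPA = [28.8750 -21.5000]
K = S⁻¹·BᵀPA = [2.3571 -1.7551]
A−BK = [0.6429 -0.2449; 0.8571 -3.7551]
AᵀP(A−BK) = [27.0000 -29.5714; -29.5714 47.2653]
P' = Q + AᵀP(A−BK) = [40.0000 -26.5714; -26.5714 49.5153]
tr(P') = 89.5153


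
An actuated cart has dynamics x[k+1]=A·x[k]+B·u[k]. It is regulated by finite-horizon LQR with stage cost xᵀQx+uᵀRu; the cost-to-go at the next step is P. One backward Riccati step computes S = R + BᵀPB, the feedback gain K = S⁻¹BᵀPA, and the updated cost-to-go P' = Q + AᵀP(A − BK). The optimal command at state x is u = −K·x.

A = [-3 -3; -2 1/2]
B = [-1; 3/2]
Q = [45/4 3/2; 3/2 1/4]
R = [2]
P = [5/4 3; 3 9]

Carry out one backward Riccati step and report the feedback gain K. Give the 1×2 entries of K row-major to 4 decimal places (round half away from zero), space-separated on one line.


BᵀP = [3.2500 10.5000]
S = R + BᵀPB = [2] + [12.5000] = [14.5000]
BᵀPA = [-30.7500 -4.5000]
K = S⁻¹·BᵀPA = [-2.1207 -0.3103]
A−BK = [-5.1207 -3.3103; 1.1810 0.9655]
AᵀP(A−BK) = [18.0388 6.2069; 6.2069 3.1034]
P' = Q + AᵀP(A−BK) = [29.2888 7.7069; 7.7069 3.3534]
tr(P') = 32.6422

-2.1207 -0.3103


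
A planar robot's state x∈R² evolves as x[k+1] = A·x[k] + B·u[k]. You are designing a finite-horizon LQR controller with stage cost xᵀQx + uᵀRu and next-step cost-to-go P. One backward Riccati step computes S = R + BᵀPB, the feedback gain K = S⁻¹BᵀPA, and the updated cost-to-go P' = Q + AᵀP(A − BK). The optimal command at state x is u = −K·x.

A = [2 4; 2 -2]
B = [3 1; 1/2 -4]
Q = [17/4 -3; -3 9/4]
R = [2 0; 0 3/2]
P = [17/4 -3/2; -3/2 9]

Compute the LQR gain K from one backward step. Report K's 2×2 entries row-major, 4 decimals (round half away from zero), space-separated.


0.7557 1.0616 -0.3930 0.6384

BᵀP = [12.0000 0.0000; 10.2500 -37.5000]
S = R + BᵀPB = [2 0; 0 3/2] + [36.0000 12.0000; 12.0000 160.2500] = [38.0000 12.0000; 12.0000 161.7500]
BᵀPA = [24.0000 48.0000; -54.5000 116.0000]
K = S⁻¹·BᵀPA = [0.7557 1.0616; -0.3930 0.6384]
A−BK = [0.1259 0.1769; 0.0501 0.0228]
AᵀP(A−BK) = [1.4449 1.3155; 1.3155 2.9908]
P' = Q + AᵀP(A−BK) = [5.6949 -1.6845; -1.6845 5.2408]
tr(P') = 10.9357


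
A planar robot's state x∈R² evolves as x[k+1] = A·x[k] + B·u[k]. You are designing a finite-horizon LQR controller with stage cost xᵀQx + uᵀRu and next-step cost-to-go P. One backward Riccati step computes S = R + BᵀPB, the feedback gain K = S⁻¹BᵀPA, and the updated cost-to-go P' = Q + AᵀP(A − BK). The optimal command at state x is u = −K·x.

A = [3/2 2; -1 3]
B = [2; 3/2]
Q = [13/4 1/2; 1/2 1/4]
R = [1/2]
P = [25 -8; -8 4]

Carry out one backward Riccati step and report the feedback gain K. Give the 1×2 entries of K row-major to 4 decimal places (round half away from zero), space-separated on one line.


BᵀP = [38.0000 -10.0000]
S = R + BᵀPB = [1/2] + [61.0000] = [61.5000]
BᵀPA = [67.0000 46.0000]
K = S⁻¹·BᵀPA = [1.0894 0.7480]
A−BK = [-0.6789 0.5041; -2.6341 1.8780]
AᵀP(A−BK) = [11.2581 -7.1138; -7.1138 5.5935]
P' = Q + AᵀP(A−BK) = [14.5081 -6.6138; -6.6138 5.8435]
tr(P') = 20.3516

1.0894 0.7480


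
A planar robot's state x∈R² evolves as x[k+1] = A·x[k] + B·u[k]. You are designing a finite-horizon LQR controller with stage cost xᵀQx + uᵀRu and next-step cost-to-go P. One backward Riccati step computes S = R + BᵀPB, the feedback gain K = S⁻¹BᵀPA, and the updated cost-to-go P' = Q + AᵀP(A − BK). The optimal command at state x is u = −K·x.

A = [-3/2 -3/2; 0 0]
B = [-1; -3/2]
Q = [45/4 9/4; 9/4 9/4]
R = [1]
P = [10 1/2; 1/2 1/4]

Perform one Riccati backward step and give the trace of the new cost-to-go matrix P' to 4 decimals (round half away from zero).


BᵀP = [-10.7500 -0.8750]
S = R + BᵀPB = [1] + [12.0625] = [13.0625]
BᵀPA = [16.1250 16.1250]
K = S⁻¹·BᵀPA = [1.2344 1.2344]
A−BK = [-0.2656 -0.2656; 1.8517 1.8517]
AᵀP(A−BK) = [2.5945 2.5945; 2.5945 2.5945]
P' = Q + AᵀP(A−BK) = [13.8445 4.8445; 4.8445 4.8445]
tr(P') = 18.6890

18.6890


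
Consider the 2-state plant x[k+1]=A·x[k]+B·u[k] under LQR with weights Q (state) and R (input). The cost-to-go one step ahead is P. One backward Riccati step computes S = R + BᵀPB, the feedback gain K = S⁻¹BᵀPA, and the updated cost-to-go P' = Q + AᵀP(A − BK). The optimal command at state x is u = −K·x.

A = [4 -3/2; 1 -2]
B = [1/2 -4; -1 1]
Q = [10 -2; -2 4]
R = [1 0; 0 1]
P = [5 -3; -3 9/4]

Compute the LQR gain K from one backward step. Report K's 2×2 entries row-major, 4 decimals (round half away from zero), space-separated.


-0.3167 0.5241 -0.8010 0.1818

BᵀP = [5.5000 -3.7500; -23.0000 14.2500]
S = R + BᵀPB = [1 0; 0 1] + [6.5000 -25.7500; -25.7500 106.2500] = [7.5000 -25.7500; -25.7500 107.2500]
BᵀPA = [18.2500 -0.7500; -77.7500 6.0000]
K = S⁻¹·BᵀPA = [-0.3167 0.5241; -0.8010 0.1818]
A−BK = [0.9544 -1.0349; 1.4843 -1.6577]
AᵀP(A−BK) = [1.7536 -1.4317; -1.4317 1.5524]
P' = Q + AᵀP(A−BK) = [11.7536 -3.4317; -3.4317 5.5524]
tr(P') = 17.3061


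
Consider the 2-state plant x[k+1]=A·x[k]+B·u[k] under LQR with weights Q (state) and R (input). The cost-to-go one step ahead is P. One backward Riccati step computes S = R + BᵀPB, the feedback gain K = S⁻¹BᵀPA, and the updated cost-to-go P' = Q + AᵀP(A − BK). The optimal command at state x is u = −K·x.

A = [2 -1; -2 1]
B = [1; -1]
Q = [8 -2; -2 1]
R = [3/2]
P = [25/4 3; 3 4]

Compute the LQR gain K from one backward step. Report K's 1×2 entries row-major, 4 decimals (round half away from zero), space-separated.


1.4783 -0.7391

BᵀP = [3.2500 -1.0000]
S = R + BᵀPB = [3/2] + [4.2500] = [5.7500]
BᵀPA = [8.5000 -4.2500]
K = S⁻¹·BᵀPA = [1.4783 -0.7391]
A−BK = [0.5217 -0.2609; -0.5217 0.2609]
AᵀP(A−BK) = [4.4348 -2.2174; -2.2174 1.1087]
P' = Q + AᵀP(A−BK) = [12.4348 -4.2174; -4.2174 2.1087]
tr(P') = 14.5435


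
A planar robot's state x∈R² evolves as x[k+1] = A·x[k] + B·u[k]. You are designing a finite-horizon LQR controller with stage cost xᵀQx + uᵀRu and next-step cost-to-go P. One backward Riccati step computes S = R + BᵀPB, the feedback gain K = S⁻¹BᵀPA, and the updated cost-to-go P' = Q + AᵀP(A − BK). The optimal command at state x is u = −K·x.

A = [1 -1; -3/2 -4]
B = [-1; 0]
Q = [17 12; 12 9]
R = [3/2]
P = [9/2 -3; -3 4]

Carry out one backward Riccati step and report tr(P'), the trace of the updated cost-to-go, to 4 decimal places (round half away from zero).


BᵀP = [-4.5000 3.0000]
S = R + BᵀPB = [3/2] + [4.5000] = [6.0000]
BᵀPA = [-9.0000 -7.5000]
K = S⁻¹·BᵀPA = [-1.5000 -1.2500]
A−BK = [-0.5000 -2.2500; -1.5000 -4.0000]
AᵀP(A−BK) = [9.0000 15.7500; 15.7500 35.1250]
P' = Q + AᵀP(A−BK) = [26.0000 27.7500; 27.7500 44.1250]
tr(P') = 70.1250

70.1250
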